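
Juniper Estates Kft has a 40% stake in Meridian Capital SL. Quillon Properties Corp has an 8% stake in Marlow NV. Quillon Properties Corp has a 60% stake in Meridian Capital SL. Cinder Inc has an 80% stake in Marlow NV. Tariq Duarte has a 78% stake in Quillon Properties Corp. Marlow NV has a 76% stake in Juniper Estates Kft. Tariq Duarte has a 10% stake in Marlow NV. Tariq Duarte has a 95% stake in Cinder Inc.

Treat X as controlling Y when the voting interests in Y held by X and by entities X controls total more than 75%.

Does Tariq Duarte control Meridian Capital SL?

Tariq holds 78% of Quillon, so Tariq controls Quillon.
Tariq holds 95% of Cinder, so Tariq controls Cinder.
Cinder and Quillon and Tariq together hold 80% + 8% + 10% = 98% of Marlow, so Tariq controls Marlow.
Marlow holds 76% of Juniper, so Tariq controls Juniper.
Quillon and Juniper together hold 60% + 40% = 100% of Meridian, so Tariq controls Meridian.

Yes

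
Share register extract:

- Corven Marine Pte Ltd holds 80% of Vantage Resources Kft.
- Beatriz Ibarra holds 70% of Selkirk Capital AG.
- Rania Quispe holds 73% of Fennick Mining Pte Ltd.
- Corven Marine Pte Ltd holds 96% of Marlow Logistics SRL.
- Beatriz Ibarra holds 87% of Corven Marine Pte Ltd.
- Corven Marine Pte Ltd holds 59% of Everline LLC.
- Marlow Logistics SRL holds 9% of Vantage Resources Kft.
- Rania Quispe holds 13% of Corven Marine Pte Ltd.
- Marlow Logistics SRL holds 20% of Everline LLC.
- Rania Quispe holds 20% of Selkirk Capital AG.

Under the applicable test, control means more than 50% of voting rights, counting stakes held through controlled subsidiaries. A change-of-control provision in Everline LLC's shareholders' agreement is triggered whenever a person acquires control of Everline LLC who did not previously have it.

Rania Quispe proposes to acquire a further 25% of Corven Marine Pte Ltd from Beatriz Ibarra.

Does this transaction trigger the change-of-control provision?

No

The purchase adds only to Rania's holdings (Beatriz's stake shrinks), so Rania is the only person who could newly come to control Everline.
Rania holds 73% of Fennick, so Rania controls Fennick.
Neither Rania nor any entity Rania controls holds any voting interest in Everline.
So before the transaction, Rania does not control Everline.
After the purchase, Rania's direct stake in Corven rises to 13% + 25% = 38%, and Beatriz's stake falls to 62%.
Rania's side now holds 38% of Corven, not > 50%, so Rania still does not control Corven.
After the transaction, neither Rania nor any entity Rania controls holds a voting interest in Everline, so Rania still does not control it.
No new person acquires control, so the clause is not triggered.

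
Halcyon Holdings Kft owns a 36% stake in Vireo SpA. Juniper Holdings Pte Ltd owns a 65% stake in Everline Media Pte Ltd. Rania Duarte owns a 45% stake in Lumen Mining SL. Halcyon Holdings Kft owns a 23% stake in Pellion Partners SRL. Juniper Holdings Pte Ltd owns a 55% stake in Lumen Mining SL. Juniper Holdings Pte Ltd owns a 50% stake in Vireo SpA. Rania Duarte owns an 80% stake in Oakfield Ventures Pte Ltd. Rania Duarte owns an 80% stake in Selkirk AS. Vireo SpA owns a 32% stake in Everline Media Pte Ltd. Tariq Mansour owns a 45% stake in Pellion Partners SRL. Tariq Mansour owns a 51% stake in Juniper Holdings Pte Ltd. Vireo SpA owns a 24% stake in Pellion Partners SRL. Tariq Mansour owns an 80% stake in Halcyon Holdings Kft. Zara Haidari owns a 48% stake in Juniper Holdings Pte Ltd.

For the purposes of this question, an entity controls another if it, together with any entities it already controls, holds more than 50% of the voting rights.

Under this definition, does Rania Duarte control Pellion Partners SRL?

Rania holds 80% of Selkirk, so Rania controls Selkirk.
Rania holds 80% of Oakfield, so Rania controls Oakfield.
Neither Rania nor any entity Rania controls holds any voting interest in Pellion.
So Rania does not control Pellion.

No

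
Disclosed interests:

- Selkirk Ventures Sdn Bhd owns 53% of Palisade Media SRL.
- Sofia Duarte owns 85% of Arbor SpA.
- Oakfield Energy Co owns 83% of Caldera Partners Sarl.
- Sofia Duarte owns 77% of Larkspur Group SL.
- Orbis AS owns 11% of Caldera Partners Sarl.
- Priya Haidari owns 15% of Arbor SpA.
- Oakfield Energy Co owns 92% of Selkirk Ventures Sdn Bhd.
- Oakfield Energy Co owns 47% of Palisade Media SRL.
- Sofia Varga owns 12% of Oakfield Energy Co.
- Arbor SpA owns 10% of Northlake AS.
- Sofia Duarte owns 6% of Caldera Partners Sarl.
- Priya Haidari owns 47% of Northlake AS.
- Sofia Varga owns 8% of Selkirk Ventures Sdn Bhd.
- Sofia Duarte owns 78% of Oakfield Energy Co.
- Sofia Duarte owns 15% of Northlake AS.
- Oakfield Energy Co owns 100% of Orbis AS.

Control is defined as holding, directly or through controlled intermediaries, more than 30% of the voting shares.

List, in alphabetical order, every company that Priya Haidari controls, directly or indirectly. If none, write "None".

Priya holds 47% of Northlake, so Priya controls Northlake.
No other company's threshold is met.

Northlake AS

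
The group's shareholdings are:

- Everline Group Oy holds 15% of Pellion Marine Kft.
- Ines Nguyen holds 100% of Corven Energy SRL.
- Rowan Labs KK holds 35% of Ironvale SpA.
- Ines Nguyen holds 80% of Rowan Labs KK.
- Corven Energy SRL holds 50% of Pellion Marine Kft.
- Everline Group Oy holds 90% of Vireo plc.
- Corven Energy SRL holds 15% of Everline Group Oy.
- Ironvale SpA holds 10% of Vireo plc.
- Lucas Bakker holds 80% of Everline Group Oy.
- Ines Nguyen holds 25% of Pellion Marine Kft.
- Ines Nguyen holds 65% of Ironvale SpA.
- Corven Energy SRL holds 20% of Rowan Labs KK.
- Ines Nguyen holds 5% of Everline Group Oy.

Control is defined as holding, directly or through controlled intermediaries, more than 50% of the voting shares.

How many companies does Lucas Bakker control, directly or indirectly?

Lucas holds 80% of Everline, so Lucas controls Everline.
Everline holds 90% of Vireo, so Lucas controls Vireo.
No other company's threshold is met.
Lucas controls 2 companies.

2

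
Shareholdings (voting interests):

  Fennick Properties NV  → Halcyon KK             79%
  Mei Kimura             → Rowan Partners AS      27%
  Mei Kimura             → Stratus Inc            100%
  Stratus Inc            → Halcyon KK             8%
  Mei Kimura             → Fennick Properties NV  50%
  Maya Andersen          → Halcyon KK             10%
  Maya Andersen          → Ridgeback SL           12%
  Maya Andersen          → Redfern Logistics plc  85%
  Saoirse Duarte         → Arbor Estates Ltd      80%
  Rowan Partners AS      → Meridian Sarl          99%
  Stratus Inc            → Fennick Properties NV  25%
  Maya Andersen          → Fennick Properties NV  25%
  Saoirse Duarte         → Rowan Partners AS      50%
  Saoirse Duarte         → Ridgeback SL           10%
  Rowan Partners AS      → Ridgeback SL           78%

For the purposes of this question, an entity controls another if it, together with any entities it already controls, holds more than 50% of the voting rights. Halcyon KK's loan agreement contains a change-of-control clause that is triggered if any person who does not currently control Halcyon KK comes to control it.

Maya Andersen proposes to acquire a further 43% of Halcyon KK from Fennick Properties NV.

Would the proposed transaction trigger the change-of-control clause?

The purchase adds only to Maya's holdings (Fennick's stake shrinks), so Maya is the only person who could newly come to control Halcyon.
Maya holds 85% of Redfern, so Maya controls Redfern.
In Halcyon, Maya's side holds only 10%, not > 50%.
So before the transaction, Maya does not control Halcyon.
After the purchase, Maya's direct stake in Halcyon rises to 10% + 43% = 53%, and Fennick's stake falls to 36%.
Maya holds 53% of Halcyon, so Maya controls Halcyon.
Maya did not control Halcyon before and does after, so the clause is triggered.

Yes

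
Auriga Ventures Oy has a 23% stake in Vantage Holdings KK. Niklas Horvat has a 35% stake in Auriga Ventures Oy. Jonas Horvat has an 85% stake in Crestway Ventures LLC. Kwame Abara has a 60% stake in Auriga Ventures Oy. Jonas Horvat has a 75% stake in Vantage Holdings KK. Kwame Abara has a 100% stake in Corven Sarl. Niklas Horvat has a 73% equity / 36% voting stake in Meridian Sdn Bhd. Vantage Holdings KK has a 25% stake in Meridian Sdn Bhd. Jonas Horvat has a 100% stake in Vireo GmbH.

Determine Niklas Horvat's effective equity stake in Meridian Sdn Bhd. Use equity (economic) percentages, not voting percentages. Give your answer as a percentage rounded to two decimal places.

75.01%

Niklas reaches Meridian along 2 paths.
Via Auriga → Vantage: 35% × 23% × 25% = 2.0125%.
Direct stake: 73% = 73%.
Total: 2.0125% + 73% = 75.0125%.
Rounded: 75.01%.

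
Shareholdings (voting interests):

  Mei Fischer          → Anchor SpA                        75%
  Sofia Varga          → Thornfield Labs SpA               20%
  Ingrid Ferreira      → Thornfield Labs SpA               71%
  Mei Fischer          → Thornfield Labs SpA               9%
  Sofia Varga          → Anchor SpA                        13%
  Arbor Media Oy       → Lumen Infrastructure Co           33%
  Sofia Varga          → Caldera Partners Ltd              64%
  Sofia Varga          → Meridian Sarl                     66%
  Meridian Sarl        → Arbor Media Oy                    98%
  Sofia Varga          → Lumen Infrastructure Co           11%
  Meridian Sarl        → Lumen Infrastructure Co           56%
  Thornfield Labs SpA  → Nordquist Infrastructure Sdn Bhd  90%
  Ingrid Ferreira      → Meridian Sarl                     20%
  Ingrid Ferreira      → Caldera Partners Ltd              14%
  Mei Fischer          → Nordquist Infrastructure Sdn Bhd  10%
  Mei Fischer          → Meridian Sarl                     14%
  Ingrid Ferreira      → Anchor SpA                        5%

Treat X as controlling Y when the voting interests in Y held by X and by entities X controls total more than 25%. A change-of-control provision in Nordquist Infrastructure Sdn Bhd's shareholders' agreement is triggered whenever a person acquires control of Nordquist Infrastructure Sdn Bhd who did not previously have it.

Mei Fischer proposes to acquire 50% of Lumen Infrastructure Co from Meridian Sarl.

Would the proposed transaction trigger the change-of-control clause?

No

The purchase adds only to Mei's holdings (Meridian's stake shrinks), so Mei is the only person who could newly come to control Nordquist.
Mei holds 75% of Anchor, so Mei controls Anchor.
In Nordquist, Mei's side holds only 10%, not > 25%.
So before the transaction, Mei does not control Nordquist.
After the purchase, Mei holds 50% of Lumen directly, and Meridian's stake falls to 6%.
Mei holds 50% of Lumen, so Mei controls Lumen.
After the transaction, Mei's side holds 10% of Nordquist, not > 25%, so Mei still does not control Nordquist.
No new person acquires control, so the clause is not triggered.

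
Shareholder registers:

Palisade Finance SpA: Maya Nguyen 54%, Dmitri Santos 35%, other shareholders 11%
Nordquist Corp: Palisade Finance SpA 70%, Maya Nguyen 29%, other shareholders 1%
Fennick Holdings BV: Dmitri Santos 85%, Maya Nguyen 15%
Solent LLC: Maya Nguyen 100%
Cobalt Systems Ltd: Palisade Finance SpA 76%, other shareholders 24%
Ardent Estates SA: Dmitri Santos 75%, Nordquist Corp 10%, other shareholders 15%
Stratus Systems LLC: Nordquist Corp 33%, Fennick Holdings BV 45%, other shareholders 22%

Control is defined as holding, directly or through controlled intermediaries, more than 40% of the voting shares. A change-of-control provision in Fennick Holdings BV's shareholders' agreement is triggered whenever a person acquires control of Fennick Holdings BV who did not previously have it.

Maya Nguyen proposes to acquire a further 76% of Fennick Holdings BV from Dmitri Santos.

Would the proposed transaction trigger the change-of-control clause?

The purchase adds only to Maya's holdings (Dmitri's stake shrinks), so Maya is the only person who could newly come to control Fennick.
Maya holds 54% of Palisade, so Maya controls Palisade.
Palisade and Maya together hold 70% + 29% = 99% of Nordquist, so Maya controls Nordquist.
Maya holds 100% of Solent, so Maya controls Solent.
Palisade holds 76% of Cobalt, so Maya controls Cobalt.
In Fennick, Maya's side holds only 15%, not > 40%.
So before the transaction, Maya does not control Fennick.
After the purchase, Maya's direct stake in Fennick rises to 15% + 76% = 91%, and Dmitri's stake falls to 9%.
Maya holds 91% of Fennick, so Maya controls Fennick.
Maya did not control Fennick before and does after, so the clause is triggered.

Yes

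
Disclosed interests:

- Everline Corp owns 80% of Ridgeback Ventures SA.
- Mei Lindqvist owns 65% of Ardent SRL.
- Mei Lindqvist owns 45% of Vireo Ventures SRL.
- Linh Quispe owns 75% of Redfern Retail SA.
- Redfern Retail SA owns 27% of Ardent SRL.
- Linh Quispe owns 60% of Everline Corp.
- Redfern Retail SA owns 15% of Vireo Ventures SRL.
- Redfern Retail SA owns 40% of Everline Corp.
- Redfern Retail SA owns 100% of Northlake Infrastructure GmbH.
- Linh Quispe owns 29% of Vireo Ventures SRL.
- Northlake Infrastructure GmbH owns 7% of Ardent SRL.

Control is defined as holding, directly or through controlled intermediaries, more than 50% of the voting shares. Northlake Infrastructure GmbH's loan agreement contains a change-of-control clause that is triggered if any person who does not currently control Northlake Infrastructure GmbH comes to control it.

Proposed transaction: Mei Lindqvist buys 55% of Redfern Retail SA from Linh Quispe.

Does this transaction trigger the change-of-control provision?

The purchase adds only to Mei's holdings (Linh's stake shrinks), so Mei is the only person who could newly come to control Northlake.
Mei holds 65% of Ardent, so Mei controls Ardent.
Neither Mei nor any entity Mei controls holds any voting interest in Northlake.
So before the transaction, Mei does not control Northlake.
After the purchase, Mei holds 55% of Redfern directly, and Linh's stake falls to 20%.
Mei holds 55% of Redfern, so Mei controls Redfern.
Redfern holds 100% of Northlake, so Mei controls Northlake.
Mei did not control Northlake before and does after, so the clause is triggered.

Yes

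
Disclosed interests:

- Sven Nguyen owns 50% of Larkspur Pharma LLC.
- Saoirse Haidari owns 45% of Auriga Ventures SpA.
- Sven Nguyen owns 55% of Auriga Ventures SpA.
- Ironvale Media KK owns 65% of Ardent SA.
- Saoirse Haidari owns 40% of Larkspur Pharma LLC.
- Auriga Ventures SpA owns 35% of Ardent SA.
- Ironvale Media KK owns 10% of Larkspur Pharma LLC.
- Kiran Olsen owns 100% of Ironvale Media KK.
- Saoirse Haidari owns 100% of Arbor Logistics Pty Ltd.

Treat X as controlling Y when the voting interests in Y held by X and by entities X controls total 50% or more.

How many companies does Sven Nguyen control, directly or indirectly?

2

Sven holds 55% of Auriga, so Sven controls Auriga.
Sven holds 50% of Larkspur, so Sven controls Larkspur.
No other company's threshold is met.
Sven controls 2 companies.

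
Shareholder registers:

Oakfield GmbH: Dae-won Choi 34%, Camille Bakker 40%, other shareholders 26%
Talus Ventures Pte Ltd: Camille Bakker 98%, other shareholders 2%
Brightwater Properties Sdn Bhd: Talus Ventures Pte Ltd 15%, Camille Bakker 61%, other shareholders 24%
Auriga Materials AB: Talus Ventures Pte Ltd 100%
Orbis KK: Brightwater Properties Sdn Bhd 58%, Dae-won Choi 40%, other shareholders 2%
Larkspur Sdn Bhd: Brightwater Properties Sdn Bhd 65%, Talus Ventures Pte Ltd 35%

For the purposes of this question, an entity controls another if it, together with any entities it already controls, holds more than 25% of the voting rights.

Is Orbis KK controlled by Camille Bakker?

Yes

Camille holds 98% of Talus, so Camille controls Talus.
Talus and Camille together hold 15% + 61% = 76% of Brightwater, so Camille controls Brightwater.
Brightwater holds 58% of Orbis, so Camille controls Orbis.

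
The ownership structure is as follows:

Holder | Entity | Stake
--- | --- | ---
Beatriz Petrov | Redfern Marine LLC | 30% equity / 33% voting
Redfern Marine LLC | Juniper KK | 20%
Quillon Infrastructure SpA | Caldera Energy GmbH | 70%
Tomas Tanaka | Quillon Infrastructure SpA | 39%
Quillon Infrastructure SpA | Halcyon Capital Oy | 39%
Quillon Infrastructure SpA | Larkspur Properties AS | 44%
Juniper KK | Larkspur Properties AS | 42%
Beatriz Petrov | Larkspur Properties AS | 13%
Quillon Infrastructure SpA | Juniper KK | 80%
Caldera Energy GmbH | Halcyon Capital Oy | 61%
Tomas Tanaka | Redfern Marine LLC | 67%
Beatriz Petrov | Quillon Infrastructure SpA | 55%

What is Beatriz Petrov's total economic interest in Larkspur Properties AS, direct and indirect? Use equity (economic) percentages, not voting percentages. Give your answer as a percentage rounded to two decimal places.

Beatriz reaches Larkspur along 4 paths.
Via Quillon → Juniper: 55% × 80% × 42% = 18.48%.
Via Redfern → Juniper: 30% × 20% × 42% = 2.52%.
Via Quillon: 55% × 44% = 24.2%.
Direct stake: 13% = 13%.
Total: 18.48% + 2.52% + 24.2% + 13% = 58.2%.
Rounded: 58.20%.

58.20%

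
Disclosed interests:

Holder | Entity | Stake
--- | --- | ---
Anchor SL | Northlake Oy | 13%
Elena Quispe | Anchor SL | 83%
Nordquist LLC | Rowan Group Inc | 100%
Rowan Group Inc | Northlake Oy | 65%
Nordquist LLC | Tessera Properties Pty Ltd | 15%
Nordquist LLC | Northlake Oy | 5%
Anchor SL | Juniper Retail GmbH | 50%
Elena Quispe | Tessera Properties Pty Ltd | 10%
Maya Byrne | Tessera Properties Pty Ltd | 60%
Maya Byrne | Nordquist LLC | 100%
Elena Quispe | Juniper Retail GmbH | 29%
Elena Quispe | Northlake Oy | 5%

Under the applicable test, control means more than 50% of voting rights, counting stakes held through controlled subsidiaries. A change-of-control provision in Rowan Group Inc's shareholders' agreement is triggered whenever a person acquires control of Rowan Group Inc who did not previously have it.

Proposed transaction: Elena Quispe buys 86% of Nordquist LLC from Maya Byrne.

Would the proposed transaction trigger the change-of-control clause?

The purchase adds only to Elena's holdings (Maya's stake shrinks), so Elena is the only person who could newly come to control Rowan.
Elena holds 83% of Anchor, so Elena controls Anchor.
Elena and Anchor together hold 29% + 50% = 79% of Juniper, so Elena controls Juniper.
Neither Elena nor any entity Elena controls holds any voting interest in Rowan.
So before the transaction, Elena does not control Rowan.
After the purchase, Elena holds 86% of Nordquist directly, and Maya's stake falls to 14%.
Elena holds 86% of Nordquist, so Elena controls Nordquist.
Nordquist holds 100% of Rowan, so Elena controls Rowan.
Elena did not control Rowan before and does after, so the clause is triggered.

Yes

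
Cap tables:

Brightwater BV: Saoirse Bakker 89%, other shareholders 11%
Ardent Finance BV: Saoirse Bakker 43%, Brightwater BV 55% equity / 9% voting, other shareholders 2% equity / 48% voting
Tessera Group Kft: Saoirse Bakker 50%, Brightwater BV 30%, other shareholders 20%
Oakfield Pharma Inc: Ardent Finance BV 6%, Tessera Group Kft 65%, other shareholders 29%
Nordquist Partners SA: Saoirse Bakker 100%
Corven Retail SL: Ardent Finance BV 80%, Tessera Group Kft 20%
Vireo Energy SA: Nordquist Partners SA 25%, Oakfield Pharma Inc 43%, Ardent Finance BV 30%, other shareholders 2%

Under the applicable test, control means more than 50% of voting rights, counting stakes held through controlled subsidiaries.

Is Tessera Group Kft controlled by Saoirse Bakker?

Saoirse holds 89% of Brightwater, so Saoirse controls Brightwater.
Saoirse and Brightwater together hold 50% + 30% = 80% of Tessera, so Saoirse controls Tessera.

Yes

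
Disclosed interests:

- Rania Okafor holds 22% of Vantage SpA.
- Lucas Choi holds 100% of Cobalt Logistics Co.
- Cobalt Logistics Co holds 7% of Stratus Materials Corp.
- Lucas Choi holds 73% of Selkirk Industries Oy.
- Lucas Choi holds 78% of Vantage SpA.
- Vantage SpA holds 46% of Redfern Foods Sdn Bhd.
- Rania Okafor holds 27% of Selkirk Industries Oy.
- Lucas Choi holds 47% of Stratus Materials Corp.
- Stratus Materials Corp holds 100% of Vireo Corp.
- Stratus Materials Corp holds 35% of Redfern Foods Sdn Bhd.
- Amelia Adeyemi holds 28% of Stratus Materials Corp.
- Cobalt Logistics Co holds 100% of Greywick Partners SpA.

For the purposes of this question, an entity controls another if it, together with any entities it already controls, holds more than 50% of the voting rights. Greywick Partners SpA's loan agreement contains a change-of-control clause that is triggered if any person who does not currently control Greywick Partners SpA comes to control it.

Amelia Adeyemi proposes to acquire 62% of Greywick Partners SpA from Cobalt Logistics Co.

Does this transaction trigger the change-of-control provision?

The purchase adds only to Amelia's holdings (Cobalt's stake shrinks), so Amelia is the only person who could newly come to control Greywick.
Amelia's largest direct stake is 28% in Stratus, which does not meet the threshold, so Amelia controls no company.
Neither Amelia nor any entity Amelia controls holds any voting interest in Greywick.
So before the transaction, Amelia does not control Greywick.
After the purchase, Amelia holds 62% of Greywick directly, and Cobalt's stake falls to 38%.
Amelia holds 62% of Greywick, so Amelia controls Greywick.
Amelia did not control Greywick before and does after, so the clause is triggered.

Yes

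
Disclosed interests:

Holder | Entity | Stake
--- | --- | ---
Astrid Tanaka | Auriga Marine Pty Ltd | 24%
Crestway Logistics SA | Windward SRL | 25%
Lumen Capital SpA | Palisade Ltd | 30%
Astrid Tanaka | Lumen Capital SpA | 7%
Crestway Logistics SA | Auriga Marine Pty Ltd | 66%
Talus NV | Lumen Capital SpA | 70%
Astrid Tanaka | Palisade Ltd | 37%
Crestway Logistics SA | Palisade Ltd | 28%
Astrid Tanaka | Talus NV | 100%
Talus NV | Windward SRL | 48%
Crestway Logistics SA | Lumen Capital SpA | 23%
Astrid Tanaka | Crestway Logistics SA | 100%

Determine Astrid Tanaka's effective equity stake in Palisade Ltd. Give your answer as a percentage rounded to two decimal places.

95.00%

Astrid reaches Palisade along 5 paths.
Direct stake: 37% = 37%.
Via Talus → Lumen: 100% × 70% × 30% = 21%.
Via Lumen: 7% × 30% = 2.1%.
Via Crestway → Lumen: 100% × 23% × 30% = 6.9%.
Via Crestway: 100% × 28% = 28%.
Total: 37% + 21% + 2.1% + 6.9% + 28% = 95%.
Rounded: 95.00%.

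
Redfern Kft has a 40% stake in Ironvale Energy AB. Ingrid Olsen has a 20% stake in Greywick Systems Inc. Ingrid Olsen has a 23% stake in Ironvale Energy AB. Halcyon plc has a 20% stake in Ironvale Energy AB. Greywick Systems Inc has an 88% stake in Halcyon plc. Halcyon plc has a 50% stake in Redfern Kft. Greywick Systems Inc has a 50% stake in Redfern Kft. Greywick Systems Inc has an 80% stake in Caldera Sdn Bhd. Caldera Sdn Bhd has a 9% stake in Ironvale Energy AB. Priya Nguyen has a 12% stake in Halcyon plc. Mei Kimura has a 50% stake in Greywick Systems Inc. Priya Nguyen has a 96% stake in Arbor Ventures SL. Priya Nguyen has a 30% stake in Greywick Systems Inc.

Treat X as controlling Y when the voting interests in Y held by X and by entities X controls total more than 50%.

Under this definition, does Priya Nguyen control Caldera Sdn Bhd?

No

Priya holds 96% of Arbor, so Priya controls Arbor.
Neither Priya nor any entity Priya controls holds any voting interest in Caldera.
So Priya does not control Caldera.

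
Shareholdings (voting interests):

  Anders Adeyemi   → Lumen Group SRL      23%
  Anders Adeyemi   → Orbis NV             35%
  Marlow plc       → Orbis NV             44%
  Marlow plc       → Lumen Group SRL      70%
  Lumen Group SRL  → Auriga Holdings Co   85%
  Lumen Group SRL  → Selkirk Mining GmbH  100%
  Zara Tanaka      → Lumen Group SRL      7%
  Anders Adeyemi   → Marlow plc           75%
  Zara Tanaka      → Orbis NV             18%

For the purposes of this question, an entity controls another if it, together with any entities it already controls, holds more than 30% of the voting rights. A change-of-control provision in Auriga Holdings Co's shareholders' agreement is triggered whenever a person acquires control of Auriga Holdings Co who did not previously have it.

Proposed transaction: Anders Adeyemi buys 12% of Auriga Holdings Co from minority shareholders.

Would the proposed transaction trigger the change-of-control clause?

No

The purchase changes only Anders's holdings, so Anders is the only person who could newly come to control Auriga.
Anders holds 75% of Marlow, so Anders controls Marlow.
Marlow and Anders together hold 70% + 23% = 93% of Lumen, so Anders controls Lumen.
Lumen holds 85% of Auriga, so Anders controls Auriga.
So Anders already controls Auriga before the transaction.
After the purchase, Anders holds 12% of Auriga directly.
Anders controlled Auriga already, so this is not a new person acquiring control; every other person's position is unchanged or reduced.
No new person acquires control, so the clause is not triggered.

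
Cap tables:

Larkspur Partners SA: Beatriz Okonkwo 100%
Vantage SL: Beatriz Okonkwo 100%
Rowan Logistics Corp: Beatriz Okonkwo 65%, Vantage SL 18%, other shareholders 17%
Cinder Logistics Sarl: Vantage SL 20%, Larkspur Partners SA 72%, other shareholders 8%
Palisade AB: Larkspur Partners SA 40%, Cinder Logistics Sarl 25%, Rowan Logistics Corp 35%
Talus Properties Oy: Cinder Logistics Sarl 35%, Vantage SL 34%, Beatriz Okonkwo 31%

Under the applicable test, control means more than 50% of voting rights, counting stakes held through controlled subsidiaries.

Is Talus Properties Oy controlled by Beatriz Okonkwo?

Yes

Beatriz holds 100% of Vantage, so Beatriz controls Vantage.
Beatriz holds 100% of Larkspur, so Beatriz controls Larkspur.
Vantage and Larkspur together hold 20% + 72% = 92% of Cinder, so Beatriz controls Cinder.
Cinder and Vantage and Beatriz together hold 35% + 34% + 31% = 100% of Talus, so Beatriz controls Talus.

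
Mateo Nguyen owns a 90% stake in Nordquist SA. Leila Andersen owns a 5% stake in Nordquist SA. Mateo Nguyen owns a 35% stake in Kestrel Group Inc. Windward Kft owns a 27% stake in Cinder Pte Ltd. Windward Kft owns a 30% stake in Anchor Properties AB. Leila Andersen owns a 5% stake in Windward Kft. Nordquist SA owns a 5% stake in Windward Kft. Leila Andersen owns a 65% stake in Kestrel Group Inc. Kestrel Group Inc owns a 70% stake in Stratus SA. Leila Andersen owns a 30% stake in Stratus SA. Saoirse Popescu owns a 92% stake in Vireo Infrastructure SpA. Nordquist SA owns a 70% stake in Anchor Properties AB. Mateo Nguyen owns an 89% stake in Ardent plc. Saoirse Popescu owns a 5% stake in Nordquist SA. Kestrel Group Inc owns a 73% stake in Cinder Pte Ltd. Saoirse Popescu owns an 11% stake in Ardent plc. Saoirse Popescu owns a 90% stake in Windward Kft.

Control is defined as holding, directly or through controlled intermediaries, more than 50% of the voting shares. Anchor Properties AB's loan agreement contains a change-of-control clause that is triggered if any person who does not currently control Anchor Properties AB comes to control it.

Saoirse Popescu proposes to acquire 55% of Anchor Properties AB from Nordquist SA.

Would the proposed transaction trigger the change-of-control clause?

Yes

The purchase adds only to Saoirse's holdings (Nordquist's stake shrinks), so Saoirse is the only person who could newly come to control Anchor.
Saoirse holds 92% of Vireo, so Saoirse controls Vireo.
Saoirse holds 90% of Windward, so Saoirse controls Windward.
In Anchor, Saoirse's side holds only 30%, not > 50%.
So before the transaction, Saoirse does not control Anchor.
After the purchase, Saoirse holds 55% of Anchor directly, and Nordquist's stake falls to 15%.
Windward and Saoirse together hold 30% + 55% = 85% of Anchor, so Saoirse controls Anchor.
Saoirse did not control Anchor before and does after, so the clause is triggered.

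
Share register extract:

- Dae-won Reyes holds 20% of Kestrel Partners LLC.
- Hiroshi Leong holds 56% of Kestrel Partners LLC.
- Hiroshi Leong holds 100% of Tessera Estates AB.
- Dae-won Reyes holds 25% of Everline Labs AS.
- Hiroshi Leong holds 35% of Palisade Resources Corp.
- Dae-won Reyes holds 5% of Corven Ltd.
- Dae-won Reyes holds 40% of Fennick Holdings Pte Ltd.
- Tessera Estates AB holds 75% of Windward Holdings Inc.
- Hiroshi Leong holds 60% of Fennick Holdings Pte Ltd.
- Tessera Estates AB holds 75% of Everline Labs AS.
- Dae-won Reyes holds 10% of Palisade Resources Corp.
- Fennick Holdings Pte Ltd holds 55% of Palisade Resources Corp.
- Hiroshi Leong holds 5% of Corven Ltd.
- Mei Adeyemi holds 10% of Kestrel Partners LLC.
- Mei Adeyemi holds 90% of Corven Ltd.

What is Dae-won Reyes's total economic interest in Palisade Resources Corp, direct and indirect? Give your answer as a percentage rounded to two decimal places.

32.00%

Dae-won reaches Palisade along 2 paths.
Direct stake: 10% = 10%.
Via Fennick: 40% × 55% = 22%.
Total: 10% + 22% = 32%.
Rounded: 32.00%.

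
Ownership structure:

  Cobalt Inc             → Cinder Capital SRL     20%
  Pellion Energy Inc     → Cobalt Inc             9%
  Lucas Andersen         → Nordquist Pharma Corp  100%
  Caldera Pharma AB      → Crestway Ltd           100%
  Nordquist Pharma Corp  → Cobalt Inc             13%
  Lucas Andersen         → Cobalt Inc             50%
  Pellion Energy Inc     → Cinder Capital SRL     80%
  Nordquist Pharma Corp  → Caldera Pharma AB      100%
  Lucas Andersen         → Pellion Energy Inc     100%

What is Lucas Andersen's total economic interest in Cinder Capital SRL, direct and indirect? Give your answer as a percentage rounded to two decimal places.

94.40%

Lucas reaches Cinder along 4 paths.
Via Pellion → Cobalt: 100% × 9% × 20% = 1.8%.
Via Nordquist → Cobalt: 100% × 13% × 20% = 2.6%.
Via Cobalt: 50% × 20% = 10%.
Via Pellion: 100% × 80% = 80%.
Total: 1.8% + 2.6% + 10% + 80% = 94.4%.
Rounded: 94.40%.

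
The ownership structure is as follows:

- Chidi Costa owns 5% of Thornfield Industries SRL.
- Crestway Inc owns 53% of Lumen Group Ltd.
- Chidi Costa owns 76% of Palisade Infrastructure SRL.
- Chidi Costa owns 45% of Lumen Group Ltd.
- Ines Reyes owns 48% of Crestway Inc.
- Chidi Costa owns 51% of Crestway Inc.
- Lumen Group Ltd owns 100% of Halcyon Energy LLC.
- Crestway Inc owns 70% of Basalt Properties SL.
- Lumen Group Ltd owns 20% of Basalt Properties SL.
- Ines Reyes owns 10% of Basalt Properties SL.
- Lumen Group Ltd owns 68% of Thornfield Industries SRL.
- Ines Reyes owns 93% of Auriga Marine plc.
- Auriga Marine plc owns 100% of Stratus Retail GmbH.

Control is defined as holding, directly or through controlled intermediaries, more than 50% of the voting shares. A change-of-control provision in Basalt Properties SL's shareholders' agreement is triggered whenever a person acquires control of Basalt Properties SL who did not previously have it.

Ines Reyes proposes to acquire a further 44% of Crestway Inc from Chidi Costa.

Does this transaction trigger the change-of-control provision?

The purchase adds only to Ines's holdings (Chidi's stake shrinks), so Ines is the only person who could newly come to control Basalt.
Ines holds 93% of Auriga, so Ines controls Auriga.
Auriga holds 100% of Stratus, so Ines controls Stratus.
In Basalt, Ines's side holds only 10%, not > 50%.
So before the transaction, Ines does not control Basalt.
After the purchase, Ines's direct stake in Crestway rises to 48% + 44% = 92%, and Chidi's stake falls to 7%.
Ines holds 92% of Crestway, so Ines controls Crestway.
Crestway holds 53% of Lumen, so Ines controls Lumen.
Lumen and Ines and Crestway together hold 20% + 10% + 70% = 100% of Basalt, so Ines controls Basalt.
Ines did not control Basalt before and does after, so the clause is triggered.

Yes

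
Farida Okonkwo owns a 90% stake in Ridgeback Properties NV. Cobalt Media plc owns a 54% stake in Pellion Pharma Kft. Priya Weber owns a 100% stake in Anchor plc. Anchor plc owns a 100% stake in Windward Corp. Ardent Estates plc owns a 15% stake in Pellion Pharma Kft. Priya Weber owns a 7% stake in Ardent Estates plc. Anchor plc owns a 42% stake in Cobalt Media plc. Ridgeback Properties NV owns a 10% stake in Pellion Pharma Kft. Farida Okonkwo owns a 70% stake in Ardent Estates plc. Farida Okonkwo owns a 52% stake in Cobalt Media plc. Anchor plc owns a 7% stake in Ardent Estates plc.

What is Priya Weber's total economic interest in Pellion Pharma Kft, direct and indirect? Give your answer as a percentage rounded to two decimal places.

Priya reaches Pellion along 3 paths.
Via Anchor → Cobalt: 100% × 42% × 54% = 22.68%.
Via Ardent: 7% × 15% = 1.05%.
Via Anchor → Ardent: 100% × 7% × 15% = 1.05%.
Total: 22.68% + 1.05% + 1.05% = 24.78%.

24.78%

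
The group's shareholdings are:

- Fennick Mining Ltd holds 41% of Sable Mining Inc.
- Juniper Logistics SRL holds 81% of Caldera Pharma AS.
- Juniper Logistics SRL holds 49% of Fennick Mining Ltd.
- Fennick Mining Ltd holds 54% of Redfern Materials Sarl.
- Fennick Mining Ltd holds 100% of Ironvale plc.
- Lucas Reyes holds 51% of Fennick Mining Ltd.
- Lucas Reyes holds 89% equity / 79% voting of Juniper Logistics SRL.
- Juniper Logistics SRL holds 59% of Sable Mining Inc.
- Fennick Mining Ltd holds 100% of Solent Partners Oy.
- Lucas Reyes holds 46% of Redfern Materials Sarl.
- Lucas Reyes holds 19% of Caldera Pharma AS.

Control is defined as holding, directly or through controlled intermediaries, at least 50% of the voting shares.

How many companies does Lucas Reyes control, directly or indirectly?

7

Lucas holds 79% of Juniper, so Lucas controls Juniper.
Lucas and Juniper together hold 51% + 49% = 100% of Fennick, so Lucas controls Fennick.
Lucas and Juniper together hold 19% + 81% = 100% of Caldera, so Lucas controls Caldera.
Juniper and Fennick together hold 59% + 41% = 100% of Sable, so Lucas controls Sable.
Fennick holds 100% of Solent, so Lucas controls Solent.
Fennick and Lucas together hold 54% + 46% = 100% of Redfern, so Lucas controls Redfern.
Fennick holds 100% of Ironvale, so Lucas controls Ironvale.
Lucas controls 7 companies.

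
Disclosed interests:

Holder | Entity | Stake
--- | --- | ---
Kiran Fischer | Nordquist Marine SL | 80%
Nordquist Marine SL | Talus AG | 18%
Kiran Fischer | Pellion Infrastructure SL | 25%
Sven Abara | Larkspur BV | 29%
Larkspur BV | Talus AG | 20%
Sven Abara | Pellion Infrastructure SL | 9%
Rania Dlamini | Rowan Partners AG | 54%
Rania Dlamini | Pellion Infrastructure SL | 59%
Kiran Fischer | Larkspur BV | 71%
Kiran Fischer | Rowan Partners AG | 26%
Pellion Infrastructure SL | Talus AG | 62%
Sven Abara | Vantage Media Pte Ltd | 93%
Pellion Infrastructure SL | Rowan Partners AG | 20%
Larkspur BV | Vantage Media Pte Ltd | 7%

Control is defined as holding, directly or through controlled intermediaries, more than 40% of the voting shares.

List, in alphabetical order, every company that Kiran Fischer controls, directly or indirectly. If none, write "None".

Kiran holds 71% of Larkspur, so Kiran controls Larkspur.
Kiran holds 80% of Nordquist, so Kiran controls Nordquist.
No other company's threshold is met.

Larkspur BV, Nordquist Marine SL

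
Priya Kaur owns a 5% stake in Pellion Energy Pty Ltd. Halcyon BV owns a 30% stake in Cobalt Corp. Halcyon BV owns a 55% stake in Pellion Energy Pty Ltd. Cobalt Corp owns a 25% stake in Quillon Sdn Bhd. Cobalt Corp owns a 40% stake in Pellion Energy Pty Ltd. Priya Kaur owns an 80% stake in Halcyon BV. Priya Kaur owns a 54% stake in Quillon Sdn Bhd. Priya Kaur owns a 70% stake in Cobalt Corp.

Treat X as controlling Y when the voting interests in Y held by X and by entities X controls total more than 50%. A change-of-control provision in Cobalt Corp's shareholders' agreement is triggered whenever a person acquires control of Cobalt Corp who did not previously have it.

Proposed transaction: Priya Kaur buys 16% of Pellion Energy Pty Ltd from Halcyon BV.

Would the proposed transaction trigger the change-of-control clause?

No

The purchase adds only to Priya's holdings (Halcyon's stake shrinks), so Priya is the only person who could newly come to control Cobalt.
Priya holds 80% of Halcyon, so Priya controls Halcyon.
Priya and Halcyon together hold 70% + 30% = 100% of Cobalt, so Priya controls Cobalt.
So Priya already controls Cobalt before the transaction.
After the purchase, Priya's direct stake in Pellion rises to 5% + 16% = 21%, and Halcyon's stake falls to 39%.
Priya controlled Cobalt already, so this is not a new person acquiring control; every other person's position is unchanged or reduced.
No new person acquires control, so the clause is not triggered.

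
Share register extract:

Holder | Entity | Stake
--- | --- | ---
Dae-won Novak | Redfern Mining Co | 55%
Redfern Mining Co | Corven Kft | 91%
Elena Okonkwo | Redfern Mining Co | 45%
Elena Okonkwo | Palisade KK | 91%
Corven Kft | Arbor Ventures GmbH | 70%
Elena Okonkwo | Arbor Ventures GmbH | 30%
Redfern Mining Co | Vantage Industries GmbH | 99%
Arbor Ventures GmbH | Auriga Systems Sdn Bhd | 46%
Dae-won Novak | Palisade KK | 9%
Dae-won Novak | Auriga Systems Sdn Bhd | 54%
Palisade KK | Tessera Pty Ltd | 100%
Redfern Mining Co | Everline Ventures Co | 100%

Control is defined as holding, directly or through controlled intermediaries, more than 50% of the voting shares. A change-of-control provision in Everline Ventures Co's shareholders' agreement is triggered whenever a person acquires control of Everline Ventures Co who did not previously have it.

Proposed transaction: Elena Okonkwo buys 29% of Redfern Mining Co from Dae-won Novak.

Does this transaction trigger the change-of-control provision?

Yes

The purchase adds only to Elena's holdings (Dae-won's stake shrinks), so Elena is the only person who could newly come to control Everline.
Elena holds 91% of Palisade, so Elena controls Palisade.
Palisade holds 100% of Tessera, so Elena controls Tessera.
Neither Elena nor any entity Elena controls holds any voting interest in Everline.
So before the transaction, Elena does not control Everline.
After the purchase, Elena's direct stake in Redfern rises to 45% + 29% = 74%, and Dae-won's stake falls to 26%.
Elena holds 74% of Redfern, so Elena controls Redfern.
Redfern holds 100% of Everline, so Elena controls Everline.
Elena did not control Everline before and does after, so the clause is triggered.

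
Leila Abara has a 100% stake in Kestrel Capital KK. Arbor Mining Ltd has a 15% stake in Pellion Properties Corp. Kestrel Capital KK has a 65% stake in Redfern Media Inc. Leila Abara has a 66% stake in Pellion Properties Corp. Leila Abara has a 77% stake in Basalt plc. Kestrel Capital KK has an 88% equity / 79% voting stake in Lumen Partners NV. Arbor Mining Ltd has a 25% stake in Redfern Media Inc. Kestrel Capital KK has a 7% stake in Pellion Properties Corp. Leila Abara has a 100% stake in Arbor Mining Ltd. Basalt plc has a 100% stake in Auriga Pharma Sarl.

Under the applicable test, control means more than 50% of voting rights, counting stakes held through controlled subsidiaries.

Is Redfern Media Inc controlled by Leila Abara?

Leila holds 100% of Arbor, so Leila controls Arbor.
Leila holds 100% of Kestrel, so Leila controls Kestrel.
Arbor and Kestrel together hold 25% + 65% = 90% of Redfern, so Leila controls Redfern.

Yes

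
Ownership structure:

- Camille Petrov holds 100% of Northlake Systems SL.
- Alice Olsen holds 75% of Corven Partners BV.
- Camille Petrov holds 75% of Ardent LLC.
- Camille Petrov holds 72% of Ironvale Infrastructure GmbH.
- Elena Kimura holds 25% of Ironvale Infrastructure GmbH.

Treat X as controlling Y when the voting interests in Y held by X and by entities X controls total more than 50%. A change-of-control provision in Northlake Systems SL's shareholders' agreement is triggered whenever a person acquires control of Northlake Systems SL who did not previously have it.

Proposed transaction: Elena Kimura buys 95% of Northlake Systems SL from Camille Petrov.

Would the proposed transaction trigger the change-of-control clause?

Yes

The purchase adds only to Elena's holdings (Camille's stake shrinks), so Elena is the only person who could newly come to control Northlake.
Elena's largest direct stake is 25% in Ironvale, which does not meet the threshold, so Elena controls no company.
Neither Elena nor any entity Elena controls holds any voting interest in Northlake.
So before the transaction, Elena does not control Northlake.
After the purchase, Elena holds 95% of Northlake directly, and Camille's stake falls to 5%.
Elena holds 95% of Northlake, so Elena controls Northlake.
Elena did not control Northlake before and does after, so the clause is triggered.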